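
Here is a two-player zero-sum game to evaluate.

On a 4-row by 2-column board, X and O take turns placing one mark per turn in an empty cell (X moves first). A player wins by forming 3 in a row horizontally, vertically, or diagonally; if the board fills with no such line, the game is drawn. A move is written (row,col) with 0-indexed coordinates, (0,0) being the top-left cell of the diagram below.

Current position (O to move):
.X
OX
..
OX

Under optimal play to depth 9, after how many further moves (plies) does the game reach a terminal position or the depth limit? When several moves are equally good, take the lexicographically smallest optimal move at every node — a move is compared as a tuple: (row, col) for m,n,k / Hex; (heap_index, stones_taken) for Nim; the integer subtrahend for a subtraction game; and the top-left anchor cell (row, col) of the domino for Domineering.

PV length from [.X/OX/../OX]: 1 ply

[.X/OX/../OX] O move#1: (0,0):-1/OX/OX/../OX, (2,0):+1/.X/OX/O./OX*, (2,1):+0/.X/OX/.O/OX
[.X/OX/O./OX] end (terminal -1, X#2); searched .X/OX/../OX to 9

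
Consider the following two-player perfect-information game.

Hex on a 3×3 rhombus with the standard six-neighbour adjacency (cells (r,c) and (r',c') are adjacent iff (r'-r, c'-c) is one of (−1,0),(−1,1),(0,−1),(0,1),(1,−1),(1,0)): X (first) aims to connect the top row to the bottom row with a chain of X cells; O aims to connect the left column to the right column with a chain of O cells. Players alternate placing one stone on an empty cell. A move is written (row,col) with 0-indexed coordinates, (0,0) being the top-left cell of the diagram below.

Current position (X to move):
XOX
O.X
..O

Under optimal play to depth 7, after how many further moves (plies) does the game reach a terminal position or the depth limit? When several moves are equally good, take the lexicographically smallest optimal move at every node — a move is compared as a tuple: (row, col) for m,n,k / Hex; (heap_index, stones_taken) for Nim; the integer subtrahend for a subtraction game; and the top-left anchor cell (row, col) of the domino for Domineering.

[XOX/O.X/..O] X move#1: (1,1):+1/XOX/OXX/..O*, (2,0):+1/XOX/O.X/X.O, (2,1):+1/XOX/O.X/.XO
[XOX/OXX/..O] O move#2: (2,0):-1/XOX/OXX/O.O*, (2,1):-1/XOX/OXX/.OO
[XOX/OXX/O.O] X move#3: (2,1):+1/XOX/OXX/OXO*
[XOX/OXX/OXO] end (terminal -1, O#4); searched XOX/O.X/..O to 7

PV length from [XOX/O.X/..O]: 3 plies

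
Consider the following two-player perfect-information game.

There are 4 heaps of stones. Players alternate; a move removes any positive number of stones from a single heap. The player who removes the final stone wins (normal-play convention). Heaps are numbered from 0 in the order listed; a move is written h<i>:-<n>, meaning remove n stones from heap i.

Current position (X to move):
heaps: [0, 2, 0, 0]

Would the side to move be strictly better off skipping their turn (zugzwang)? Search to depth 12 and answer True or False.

p1 X@[(0,2,0,0)]: h1:-1[(0,1,0,0)]-1 h1:-2[(0,0,0,0)]+1*
p2 O@[(0,0,0,0)] terminal -1; root [(0,2,0,0)] d12
suppose X passes — search the same position with O to move:
pass> p1 O@[(0,2,0,0)]: h1:-1[(0,1,0,0)]-1 h1:-2[(0,0,0,0)]+1*
pass> p2 X@[(0,0,0,0)] terminal -1; root [(0,2,0,0)] d12
for X: play +1, pass -1

zugzwang((0,2,0,0), X) = False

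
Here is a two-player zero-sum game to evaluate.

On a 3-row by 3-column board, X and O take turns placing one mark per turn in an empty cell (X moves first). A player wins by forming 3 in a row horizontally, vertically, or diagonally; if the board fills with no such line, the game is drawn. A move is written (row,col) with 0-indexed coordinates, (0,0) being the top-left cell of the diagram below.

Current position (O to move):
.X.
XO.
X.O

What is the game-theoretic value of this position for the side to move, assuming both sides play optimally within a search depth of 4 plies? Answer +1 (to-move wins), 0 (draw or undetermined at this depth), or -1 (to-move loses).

p1 O@[.X./XO./X.O]: (0,0)[OX./XO./X.O]+1* (0,2)[.XO/XO./X.O]-1 (1,2)[.X./XOO/X.O]-1 (2,1)[.X./XO./XOO]-1
p2 X@[OX./XO./X.O] terminal -1; root [.X./XO./X.O] d4

value(.X./XO./X.O, O) = +1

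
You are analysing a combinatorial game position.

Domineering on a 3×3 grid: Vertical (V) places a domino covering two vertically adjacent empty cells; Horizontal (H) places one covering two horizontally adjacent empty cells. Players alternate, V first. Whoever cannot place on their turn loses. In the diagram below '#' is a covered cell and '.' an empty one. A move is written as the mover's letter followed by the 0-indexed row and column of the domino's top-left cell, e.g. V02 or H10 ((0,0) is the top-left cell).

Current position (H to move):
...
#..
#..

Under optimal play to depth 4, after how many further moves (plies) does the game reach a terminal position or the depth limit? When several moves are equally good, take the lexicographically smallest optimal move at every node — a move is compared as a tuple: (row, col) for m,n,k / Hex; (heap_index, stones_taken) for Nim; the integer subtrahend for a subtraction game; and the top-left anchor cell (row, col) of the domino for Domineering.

p1 H@[.../#../#..]: H00[##./#../#..]-1 H01[.##/#../#..]-1 H11[.../###/#..]+1* H21[.../#../###]-1
p2 V@[.../###/#..] terminal -1; root [.../#../#..] d4

PV length from [.../#../#..]: 1 ply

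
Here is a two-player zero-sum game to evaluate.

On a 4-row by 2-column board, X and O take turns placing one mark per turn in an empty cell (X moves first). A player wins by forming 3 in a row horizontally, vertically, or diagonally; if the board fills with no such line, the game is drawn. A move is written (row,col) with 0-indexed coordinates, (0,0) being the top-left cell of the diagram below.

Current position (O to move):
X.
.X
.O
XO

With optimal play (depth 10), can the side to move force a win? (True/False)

ply 1, O at X./.X/.O/XO | (0,1)=+0→XO/.X/.O/XO*; (1,0)=+0→X./OX/.O/XO; (2,0)=+0→X./.X/OO/XO
ply 2, X at XO/.X/.O/XO | (1,0)=+0→XO/XX/.O/XO*; (2,0)=+0→XO/.X/XO/XO
ply 3, O at XO/XX/.O/XO | (2,0)=+0→XO/XX/OO/XO*
ply 4: XO/XX/OO/XO is terminal +0 (X); from X./.X/.O/XO depth 10

O winning at [X./.X/.O/XO]: False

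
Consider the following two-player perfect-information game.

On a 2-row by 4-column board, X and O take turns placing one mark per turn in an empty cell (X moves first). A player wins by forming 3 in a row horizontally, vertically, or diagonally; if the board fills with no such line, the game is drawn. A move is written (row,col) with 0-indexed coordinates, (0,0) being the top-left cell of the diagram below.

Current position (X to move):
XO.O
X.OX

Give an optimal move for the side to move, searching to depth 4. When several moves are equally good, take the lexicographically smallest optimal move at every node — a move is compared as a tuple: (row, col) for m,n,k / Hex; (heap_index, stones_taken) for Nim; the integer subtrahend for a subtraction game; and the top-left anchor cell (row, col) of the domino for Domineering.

ply 1, X at XO.O/X.OX | (0,2)=+0→XOXO/X.OX*; (1,1)=-1→XO.O/XXOX
ply 2, O at XOXO/X.OX | (1,1)=+0→XOXO/XOOX*
ply 3: XOXO/XOOX is terminal +0 (X); from XO.O/X.OX depth 4

X's best at [XO.O/X.OX]: (0,2)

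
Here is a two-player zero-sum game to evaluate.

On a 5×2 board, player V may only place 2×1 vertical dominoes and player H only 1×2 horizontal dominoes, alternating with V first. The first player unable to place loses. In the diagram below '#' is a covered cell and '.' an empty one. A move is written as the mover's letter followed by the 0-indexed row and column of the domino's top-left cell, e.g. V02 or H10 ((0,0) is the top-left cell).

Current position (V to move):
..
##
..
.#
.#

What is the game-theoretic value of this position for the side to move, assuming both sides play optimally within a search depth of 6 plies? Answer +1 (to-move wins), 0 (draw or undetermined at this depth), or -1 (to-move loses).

value(../##/../.#/.#, V) = -1

p1 V@[../##/../.#/.#]: V20[../##/#./##/.#]-1* V30[../##/../##/##]-1
p2 H@[../##/#./##/.#]: H00[##/##/#./##/.#]+1*
p3 V@[##/##/#./##/.#] terminal -1; root [../##/../.#/.#] d6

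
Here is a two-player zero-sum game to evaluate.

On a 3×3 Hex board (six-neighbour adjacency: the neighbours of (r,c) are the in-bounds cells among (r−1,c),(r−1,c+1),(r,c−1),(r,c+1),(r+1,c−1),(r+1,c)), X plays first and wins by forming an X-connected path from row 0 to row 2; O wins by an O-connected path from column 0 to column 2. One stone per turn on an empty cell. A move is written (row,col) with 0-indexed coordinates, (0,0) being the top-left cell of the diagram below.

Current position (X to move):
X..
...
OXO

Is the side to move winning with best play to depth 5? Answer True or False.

p1 X@[X../.../OXO]: (0,1)[XX./.../OXO]-1 (0,2)[X.X/.../OXO]+1* (1,0)[X../X../OXO]-1 (1,1)[X../.X./OXO]+1 (1,2)[X../..X/OXO]+1
p2 O@[X.X/.../OXO]: (0,1)[XOX/.../OXO]-1* (1,0)[X.X/O../OXO]-1 (1,1)[X.X/.O./OXO]-1 (1,2)[X.X/..O/OXO]-1
p3 X@[XOX/.../OXO]: (1,0)[XOX/X../OXO]+1* (1,1)[XOX/.X./OXO]+1 (1,2)[XOX/..X/OXO]+1
p4 O@[XOX/X../OXO]: (1,1)[XOX/XO./OXO]-1* (1,2)[XOX/X.O/OXO]-1
p5 X@[XOX/XO./OXO]: (1,2)[XOX/XOX/OXO]+1*
p6 O@[XOX/XOX/OXO] terminal -1; root [X../.../OXO] d5

X winning at [X../.../OXO]: True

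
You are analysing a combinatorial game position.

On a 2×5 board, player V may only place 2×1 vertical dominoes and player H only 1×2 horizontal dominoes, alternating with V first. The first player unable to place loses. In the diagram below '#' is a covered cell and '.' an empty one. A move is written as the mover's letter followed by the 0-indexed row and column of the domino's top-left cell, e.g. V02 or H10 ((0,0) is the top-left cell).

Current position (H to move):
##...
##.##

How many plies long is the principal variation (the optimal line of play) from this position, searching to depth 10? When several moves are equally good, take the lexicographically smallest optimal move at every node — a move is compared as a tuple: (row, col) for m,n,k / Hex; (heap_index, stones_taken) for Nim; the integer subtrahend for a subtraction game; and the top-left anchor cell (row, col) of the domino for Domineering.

PV length from [##.../##.##]: 1 ply

[##.../##.##] H move#1: H02:+1/####./##.##*, H03:-1/##.##/##.##
[####./##.##] end (terminal -1, V#2); searched ##.../##.## to 10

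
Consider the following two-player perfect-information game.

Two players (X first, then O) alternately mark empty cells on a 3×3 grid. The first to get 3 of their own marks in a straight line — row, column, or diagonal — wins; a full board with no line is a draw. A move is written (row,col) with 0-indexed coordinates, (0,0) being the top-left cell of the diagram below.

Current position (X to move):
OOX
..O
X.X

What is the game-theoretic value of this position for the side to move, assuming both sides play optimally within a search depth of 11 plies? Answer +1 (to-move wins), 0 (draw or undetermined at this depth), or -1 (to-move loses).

value(OOX/..O/X.X, X) = +1

ply 1, X at OOX/..O/X.X | (1,0)=+1→OOX/X.O/X.X*; (1,1)=+1→OOX/.XO/X.X; (2,1)=+1→OOX/..O/XXX
ply 2, O at OOX/X.O/X.X | (1,1)=-1→OOX/XOO/X.X*; (2,1)=-1→OOX/X.O/XOX
ply 3, X at OOX/XOO/X.X | (2,1)=+1→OOX/XOO/XXX*
ply 4: OOX/XOO/XXX is terminal -1 (O); from OOX/..O/X.X depth 11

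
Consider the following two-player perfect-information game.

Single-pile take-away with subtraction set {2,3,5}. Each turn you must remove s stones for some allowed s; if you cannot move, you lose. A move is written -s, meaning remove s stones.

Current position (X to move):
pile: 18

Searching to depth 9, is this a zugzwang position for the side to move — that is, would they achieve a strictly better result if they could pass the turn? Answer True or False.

zugzwang(18, X) = False

ply 1, X at 18 | -2=-1→16; -3=+1→15*; -5=-1→13
ply 2, O at 15 | -2=-1→13*; -3=-1→12; -5=-1→10
ply 3, X at 13 | -2=-1→11; -3=-1→10; -5=+1→8*
ply 4, O at 8 | -2=-1→6*; -3=-1→5; -5=-1→3
ply 5, X at 6 | -2=-1→4; -3=-1→3; -5=+1→1*
ply 6: 1 is terminal -1 (O); from 18 depth 9
pass branch (O moves first from the same position):
  | ply 1, O at 18 | -2=-1→16; -3=+1→15*; -5=-1→13
  | ply 2, X at 15 | -2=-1→13*; -3=-1→12; -5=-1→10
  | ply 3, O at 13 | -2=-1→11; -3=-1→10; -5=+1→8*
  | ply 4, X at 8 | -2=-1→6*; -3=-1→5; -5=-1→3
  | ply 5, O at 6 | -2=-1→4; -3=-1→3; -5=+1→1*
  | ply 6: 1 is terminal -1 (X); from 18 depth 9
X moving scores +1; X passing scores -1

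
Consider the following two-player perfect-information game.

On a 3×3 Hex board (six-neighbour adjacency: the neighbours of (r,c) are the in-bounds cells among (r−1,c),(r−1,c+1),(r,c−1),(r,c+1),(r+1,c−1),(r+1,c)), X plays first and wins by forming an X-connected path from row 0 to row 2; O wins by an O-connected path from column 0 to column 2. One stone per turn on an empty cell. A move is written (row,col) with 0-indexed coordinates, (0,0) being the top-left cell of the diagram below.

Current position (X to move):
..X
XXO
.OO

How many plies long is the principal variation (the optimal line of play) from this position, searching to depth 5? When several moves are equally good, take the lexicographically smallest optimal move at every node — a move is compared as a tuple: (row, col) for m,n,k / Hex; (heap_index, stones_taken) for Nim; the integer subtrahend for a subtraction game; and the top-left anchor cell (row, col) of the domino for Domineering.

PV length from [..X/XXO/.OO]: 1 ply

[..X/XXO/.OO] X move#1: (0,0):-1/X.X/XXO/.OO, (0,1):-1/.XX/XXO/.OO, (2,0):+1/..X/XXO/XOO*
[..X/XXO/XOO] end (terminal -1, O#2); searched ..X/XXO/.OO to 5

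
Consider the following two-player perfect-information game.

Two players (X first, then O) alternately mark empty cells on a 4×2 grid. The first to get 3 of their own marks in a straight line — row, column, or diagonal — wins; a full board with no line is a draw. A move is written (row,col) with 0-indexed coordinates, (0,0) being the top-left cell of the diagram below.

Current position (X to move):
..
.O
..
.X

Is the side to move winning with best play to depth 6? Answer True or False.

X winning at [../.O/../.X]: False

ply 1, X at ../.O/../.X | (0,0)=+0→X./.O/../.X*; (0,1)=+0→.X/.O/../.X; (1,0)=+0→../XO/../.X; (2,0)=+0→../.O/X./.X; (2,1)=+0→../.O/.X/.X; (3,0)=+0→../.O/../XX
ply 2, O at X./.O/../.X | (0,1)=+0→XO/.O/../.X*; (1,0)=+0→X./OO/../.X; (2,0)=+0→X./.O/O./.X; (2,1)=+0→X./.O/.O/.X; (3,0)=+0→X./.O/../OX
ply 3, X at XO/.O/../.X | (1,0)=-1→XO/XO/../.X; (2,0)=-1→XO/.O/X./.X; (2,1)=+0→XO/.O/.X/.X*; (3,0)=-1→XO/.O/../XX
ply 4, O at XO/.O/.X/.X | (1,0)=+0→XO/OO/.X/.X*; (2,0)=+0→XO/.O/OX/.X; (3,0)=+0→XO/.O/.X/OX
ply 5, X at XO/OO/.X/.X | (2,0)=+0→XO/OO/XX/.X*; (3,0)=+0→XO/OO/.X/XX
ply 6, O at XO/OO/XX/.X | (3,0)=+0→XO/OO/XX/OX*
ply 7: XO/OO/XX/OX is terminal +0 (X); from ../.O/../.X depth 6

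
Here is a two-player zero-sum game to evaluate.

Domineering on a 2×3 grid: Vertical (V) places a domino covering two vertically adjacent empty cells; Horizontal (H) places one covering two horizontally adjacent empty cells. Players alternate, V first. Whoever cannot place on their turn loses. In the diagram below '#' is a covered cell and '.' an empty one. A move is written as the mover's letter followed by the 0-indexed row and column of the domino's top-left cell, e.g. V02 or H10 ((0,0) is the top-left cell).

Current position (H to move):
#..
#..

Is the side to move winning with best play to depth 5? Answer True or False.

ply 1, H at #../#.. | H01=+1→###/#..*; H11=+1→#../###
ply 2: ###/#.. is terminal -1 (V); from #../#.. depth 5

H winning at [#../#..]: True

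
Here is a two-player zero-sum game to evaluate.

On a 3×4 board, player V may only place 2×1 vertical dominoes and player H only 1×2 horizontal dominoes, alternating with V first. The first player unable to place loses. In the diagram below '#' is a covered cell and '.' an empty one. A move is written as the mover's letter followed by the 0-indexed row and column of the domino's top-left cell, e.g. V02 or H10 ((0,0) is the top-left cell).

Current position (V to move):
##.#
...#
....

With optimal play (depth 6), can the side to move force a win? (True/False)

V winning at [##.#/...#/....]: True

ply 1, V at ##.#/...#/.... | V02=-1→####/..##/....; V10=-1→##.#/#..#/#...; V11=+1→##.#/.#.#/.#..*; V12=-1→##.#/..##/..#.
ply 2, H at ##.#/.#.#/.#.. | H22=-1→##.#/.#.#/.###*
ply 3, V at ##.#/.#.#/.### | V02=+1→####/.###/.###*; V10=+1→##.#/##.#/####
ply 4: ####/.###/.### is terminal -1 (H); from ##.#/...#/.... depth 6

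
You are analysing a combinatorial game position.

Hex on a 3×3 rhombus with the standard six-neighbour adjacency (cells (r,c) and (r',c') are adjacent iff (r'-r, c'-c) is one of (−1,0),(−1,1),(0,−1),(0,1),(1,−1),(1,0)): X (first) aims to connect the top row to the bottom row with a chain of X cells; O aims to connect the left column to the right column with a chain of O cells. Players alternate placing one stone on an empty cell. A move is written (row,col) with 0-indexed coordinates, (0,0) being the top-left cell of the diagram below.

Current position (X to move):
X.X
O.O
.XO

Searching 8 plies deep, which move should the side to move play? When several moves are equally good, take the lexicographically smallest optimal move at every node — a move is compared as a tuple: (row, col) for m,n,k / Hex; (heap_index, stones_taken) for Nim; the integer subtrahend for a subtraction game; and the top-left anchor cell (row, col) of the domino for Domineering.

X's best at [X.X/O.O/.XO]: (1,1)

ply 1, X at X.X/O.O/.XO | (0,1)=-1→XXX/O.O/.XO; (1,1)=+1→X.X/OXO/.XO*; (2,0)=-1→X.X/O.O/XXO
ply 2: X.X/OXO/.XO is terminal -1 (O); from X.X/O.O/.XO depth 8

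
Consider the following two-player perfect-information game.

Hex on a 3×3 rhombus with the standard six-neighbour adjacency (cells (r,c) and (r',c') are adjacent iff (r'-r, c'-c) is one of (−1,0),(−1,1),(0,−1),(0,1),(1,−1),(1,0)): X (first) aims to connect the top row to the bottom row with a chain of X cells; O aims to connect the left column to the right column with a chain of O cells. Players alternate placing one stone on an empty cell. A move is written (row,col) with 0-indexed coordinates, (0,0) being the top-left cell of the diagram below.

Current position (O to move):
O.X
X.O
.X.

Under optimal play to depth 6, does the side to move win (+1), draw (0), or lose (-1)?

value(O.X/X.O/.X., O) = +1

[O.X/X.O/.X.] O move#1: (0,1):-1/OOX/X.O/.X., (1,1):+1/O.X/XOO/.X.*, (2,0):-1/O.X/X.O/OX., (2,2):-1/O.X/X.O/.XO
[O.X/XOO/.X.] X move#2: (0,1):-1/OXX/XOO/.X.*, (2,0):-1/O.X/XOO/XX., (2,2):-1/O.X/XOO/.XX
[OXX/XOO/.X.] O move#3: (2,0):+1/OXX/XOO/OX.*, (2,2):-1/OXX/XOO/.XO
[OXX/XOO/OX.] end (terminal -1, X#4); searched O.X/X.O/.X. to 6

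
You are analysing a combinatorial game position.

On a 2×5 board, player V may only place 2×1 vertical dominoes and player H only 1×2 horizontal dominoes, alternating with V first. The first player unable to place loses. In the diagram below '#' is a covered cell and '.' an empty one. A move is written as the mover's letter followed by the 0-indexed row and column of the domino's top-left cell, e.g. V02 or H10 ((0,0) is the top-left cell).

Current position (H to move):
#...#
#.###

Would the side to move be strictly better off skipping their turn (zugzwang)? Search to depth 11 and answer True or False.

p1 H@[#...#/#.###]: H01[###.#/#.###]+1* H02[#.###/#.###]-1
p2 V@[###.#/#.###] terminal -1; root [#...#/#.###] d11
pass branch (V moves first from the same position):
  | p1 V@[#...#/#.###]: V01[##..#/#####]-1*
  | p2 H@[##..#/#####]: H02[#####/#####]+1*
  | p3 V@[#####/#####] terminal -1; root [#...#/#.###] d11
H moving scores +1; H passing scores +1

zugzwang(#...#/#.###, H) = False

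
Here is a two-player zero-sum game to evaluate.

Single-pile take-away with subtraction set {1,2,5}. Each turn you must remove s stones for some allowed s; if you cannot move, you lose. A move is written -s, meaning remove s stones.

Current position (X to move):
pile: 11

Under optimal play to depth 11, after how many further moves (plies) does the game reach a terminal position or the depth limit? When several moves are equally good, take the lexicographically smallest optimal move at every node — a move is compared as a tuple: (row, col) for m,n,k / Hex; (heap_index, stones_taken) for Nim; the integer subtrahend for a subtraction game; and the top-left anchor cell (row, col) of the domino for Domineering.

p1 X@[11]: -1[10]-1 -2[9]+1* -5[6]+1
p2 O@[9]: -1[8]-1* -2[7]-1 -5[4]-1
p3 X@[8]: -1[7]-1 -2[6]+1* -5[3]+1
p4 O@[6]: -1[5]-1* -2[4]-1 -5[1]-1
p5 X@[5]: -1[4]-1 -2[3]+1* -5[0]+1
p6 O@[3]: -1[2]-1* -2[1]-1
p7 X@[2]: -1[1]-1 -2[0]+1*
p8 O@[0] terminal -1; root [11] d11

PV length from [11]: 7 plies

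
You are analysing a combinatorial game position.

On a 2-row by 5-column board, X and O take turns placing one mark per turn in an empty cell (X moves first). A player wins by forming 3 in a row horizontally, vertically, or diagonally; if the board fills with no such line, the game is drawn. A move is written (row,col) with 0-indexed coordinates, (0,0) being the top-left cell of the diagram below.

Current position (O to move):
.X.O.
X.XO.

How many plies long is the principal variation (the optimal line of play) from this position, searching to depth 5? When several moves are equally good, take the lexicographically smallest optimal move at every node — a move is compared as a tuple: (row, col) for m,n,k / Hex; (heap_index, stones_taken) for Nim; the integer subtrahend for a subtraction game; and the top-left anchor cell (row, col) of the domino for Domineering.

ply 1, O at .X.O./X.XO. | (0,0)=-1→OX.O./X.XO.; (0,2)=-1→.XOO./X.XO.; (0,4)=-1→.X.OO/X.XO.; (1,1)=+0→.X.O./XOXO.*; (1,4)=-1→.X.O./X.XOO
ply 2, X at .X.O./XOXO. | (0,0)=+0→XX.O./XOXO.*; (0,2)=+0→.XXO./XOXO.; (0,4)=+0→.X.OX/XOXO.; (1,4)=+0→.X.O./XOXOX
ply 3, O at XX.O./XOXO. | (0,2)=+0→XXOO./XOXO.*; (0,4)=-1→XX.OO/XOXO.; (1,4)=-1→XX.O./XOXOO
ply 4, X at XXOO./XOXO. | (0,4)=+0→XXOOX/XOXO.*; (1,4)=-1→XXOO./XOXOX
ply 5, O at XXOOX/XOXO. | (1,4)=+0→XXOOX/XOXOO*
ply 6: XXOOX/XOXOO is terminal +0 (X); from .X.O./X.XO. depth 5

PV length from [.X.O./X.XO.]: 5 plies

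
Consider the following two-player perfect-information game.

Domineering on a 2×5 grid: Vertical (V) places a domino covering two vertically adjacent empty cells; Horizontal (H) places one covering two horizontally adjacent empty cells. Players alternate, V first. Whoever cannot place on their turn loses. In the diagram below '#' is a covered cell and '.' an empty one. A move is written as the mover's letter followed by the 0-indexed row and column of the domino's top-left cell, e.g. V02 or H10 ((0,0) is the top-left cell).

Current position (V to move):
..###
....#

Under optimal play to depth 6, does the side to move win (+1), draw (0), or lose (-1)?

value(..###/....#, V) = +1

ply 1, V at ..###/....# | V00=-1→#.###/#...#; V01=+1→.####/.#..#*
ply 2, H at .####/.#..# | H12=-1→.####/.####*
ply 3, V at .####/.#### | V00=+1→#####/#####*
ply 4: #####/##### is terminal -1 (H); from ..###/....# depth 6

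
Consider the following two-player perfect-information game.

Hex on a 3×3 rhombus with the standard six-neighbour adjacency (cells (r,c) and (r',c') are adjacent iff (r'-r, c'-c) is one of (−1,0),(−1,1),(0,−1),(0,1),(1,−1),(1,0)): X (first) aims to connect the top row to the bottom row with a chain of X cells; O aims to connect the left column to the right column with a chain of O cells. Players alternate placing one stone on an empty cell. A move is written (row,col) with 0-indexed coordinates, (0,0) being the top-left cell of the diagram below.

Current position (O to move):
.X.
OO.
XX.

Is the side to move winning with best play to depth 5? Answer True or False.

p1 O@[.X./OO./XX.]: (0,0)[OX./OO./XX.]+1* (0,2)[.XO/OO./XX.]+1 (1,2)[.X./OOO/XX.]+1 (2,2)[.X./OO./XXO]+1
p2 X@[OX./OO./XX.]: (0,2)[OXX/OO./XX.]-1* (1,2)[OX./OOX/XX.]-1 (2,2)[OX./OO./XXX]-1
p3 O@[OXX/OO./XX.]: (1,2)[OXX/OOO/XX.]+1* (2,2)[OXX/OO./XXO]-1
p4 X@[OXX/OOO/XX.] terminal -1; root [.X./OO./XX.] d5

O winning at [.X./OO./XX.]: True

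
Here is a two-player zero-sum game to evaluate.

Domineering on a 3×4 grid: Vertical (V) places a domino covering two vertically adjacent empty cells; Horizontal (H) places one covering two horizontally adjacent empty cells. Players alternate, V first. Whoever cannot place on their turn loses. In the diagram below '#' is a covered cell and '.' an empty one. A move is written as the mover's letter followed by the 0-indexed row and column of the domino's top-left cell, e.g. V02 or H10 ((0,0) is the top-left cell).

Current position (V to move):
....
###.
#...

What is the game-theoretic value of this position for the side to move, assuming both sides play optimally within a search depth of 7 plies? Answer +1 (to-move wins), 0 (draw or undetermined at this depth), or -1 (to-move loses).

value(..../###./#..., V) = -1

ply 1, V at ..../###./#... | V03=-1→...#/####/#...*; V13=-1→..../####/#..#
ply 2, H at ...#/####/#... | H00=+1→##.#/####/#...*; H01=+1→.###/####/#...; H21=+1→...#/####/###.; H22=+1→...#/####/#.##
ply 3: ##.#/####/#... is terminal -1 (V); from ..../###./#... depth 7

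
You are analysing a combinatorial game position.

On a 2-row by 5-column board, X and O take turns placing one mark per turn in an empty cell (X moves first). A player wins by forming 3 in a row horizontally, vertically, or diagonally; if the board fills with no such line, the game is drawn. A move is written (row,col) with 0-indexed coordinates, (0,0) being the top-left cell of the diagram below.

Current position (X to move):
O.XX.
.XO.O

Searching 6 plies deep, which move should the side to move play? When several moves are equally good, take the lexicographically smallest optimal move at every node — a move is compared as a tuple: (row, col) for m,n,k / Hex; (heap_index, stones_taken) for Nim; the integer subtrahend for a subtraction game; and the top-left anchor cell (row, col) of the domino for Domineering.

ply 1, X at O.XX./.XO.O | (0,1)=+1→OXXX./.XO.O*; (0,4)=+1→O.XXX/.XO.O; (1,0)=-1→O.XX./XXO.O; (1,3)=+1→O.XX./.XOXO
ply 2: OXXX./.XO.O is terminal -1 (O); from O.XX./.XO.O depth 6

X's best at [O.XX./.XO.O]: (0,1)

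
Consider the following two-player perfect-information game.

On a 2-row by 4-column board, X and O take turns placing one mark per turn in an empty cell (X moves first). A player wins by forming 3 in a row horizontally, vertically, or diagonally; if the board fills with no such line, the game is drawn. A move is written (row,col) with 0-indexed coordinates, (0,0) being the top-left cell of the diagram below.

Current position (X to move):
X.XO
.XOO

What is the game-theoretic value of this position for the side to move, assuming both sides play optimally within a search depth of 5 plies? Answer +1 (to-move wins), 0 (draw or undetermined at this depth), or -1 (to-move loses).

value(X.XO/.XOO, X) = +1

p1 X@[X.XO/.XOO]: (0,1)[XXXO/.XOO]+1* (1,0)[X.XO/XXOO]+0
p2 O@[XXXO/.XOO] terminal -1; root [X.XO/.XOO] d5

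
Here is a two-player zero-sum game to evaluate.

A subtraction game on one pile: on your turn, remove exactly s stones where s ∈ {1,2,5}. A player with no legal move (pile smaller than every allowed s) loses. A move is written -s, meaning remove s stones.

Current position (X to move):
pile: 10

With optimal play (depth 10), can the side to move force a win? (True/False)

p1 X@[10]: -1[9]+1* -2[8]-1 -5[5]-1
p2 O@[9]: -1[8]-1* -2[7]-1 -5[4]-1
p3 X@[8]: -1[7]-1 -2[6]+1* -5[3]+1
p4 O@[6]: -1[5]-1* -2[4]-1 -5[1]-1
p5 X@[5]: -1[4]-1 -2[3]+1* -5[0]+1
p6 O@[3]: -1[2]-1* -2[1]-1
p7 X@[2]: -1[1]-1 -2[0]+1*
p8 O@[0] terminal -1; root [10] d10

X winning at [10]: True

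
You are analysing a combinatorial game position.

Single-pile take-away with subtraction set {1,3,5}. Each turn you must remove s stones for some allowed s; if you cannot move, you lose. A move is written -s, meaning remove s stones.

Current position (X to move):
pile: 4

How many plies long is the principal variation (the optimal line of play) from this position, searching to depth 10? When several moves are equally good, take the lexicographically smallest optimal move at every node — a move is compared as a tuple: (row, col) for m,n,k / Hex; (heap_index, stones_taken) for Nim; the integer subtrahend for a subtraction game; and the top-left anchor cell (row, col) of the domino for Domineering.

PV length from [4]: 4 plies

[4] X move#1: -1:-1/3*, -3:-1/1
[3] O move#2: -1:+1/2*, -3:+1/0
[2] X move#3: -1:-1/1*
[1] O move#4: -1:+1/0*
[0] end (terminal -1, X#5); searched 4 to 10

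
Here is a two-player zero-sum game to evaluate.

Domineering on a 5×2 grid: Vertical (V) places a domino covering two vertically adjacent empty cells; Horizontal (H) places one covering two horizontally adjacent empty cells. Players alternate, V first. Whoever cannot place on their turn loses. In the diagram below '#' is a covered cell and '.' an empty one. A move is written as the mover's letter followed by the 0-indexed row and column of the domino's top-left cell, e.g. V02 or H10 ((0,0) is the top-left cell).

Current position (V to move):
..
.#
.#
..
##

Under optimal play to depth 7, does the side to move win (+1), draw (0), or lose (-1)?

p1 V@[../.#/.#/../##]: V00[#./##/.#/../##]-1* V10[../##/##/../##]-1 V20[../.#/##/#./##]-1
p2 H@[#./##/.#/../##]: H30[#./##/.#/##/##]+1*
p3 V@[#./##/.#/##/##] terminal -1; root [../.#/.#/../##] d7

value(../.#/.#/../##, V) = -1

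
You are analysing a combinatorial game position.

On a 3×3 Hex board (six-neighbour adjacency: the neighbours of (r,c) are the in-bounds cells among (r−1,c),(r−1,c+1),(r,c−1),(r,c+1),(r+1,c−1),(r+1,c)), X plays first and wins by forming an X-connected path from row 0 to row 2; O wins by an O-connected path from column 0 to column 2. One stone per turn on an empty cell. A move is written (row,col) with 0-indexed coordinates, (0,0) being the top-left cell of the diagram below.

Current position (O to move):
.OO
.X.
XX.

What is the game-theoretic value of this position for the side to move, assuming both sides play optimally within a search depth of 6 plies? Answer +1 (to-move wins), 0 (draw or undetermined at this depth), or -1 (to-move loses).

p1 O@[.OO/.X./XX.]: (0,0)[OOO/.X./XX.]+1* (1,0)[.OO/OX./XX.]+1 (1,2)[.OO/.XO/XX.]+1 (2,2)[.OO/.X./XXO]+1
p2 X@[OOO/.X./XX.] terminal -1; root [.OO/.X./XX.] d6

value(.OO/.X./XX., O) = +1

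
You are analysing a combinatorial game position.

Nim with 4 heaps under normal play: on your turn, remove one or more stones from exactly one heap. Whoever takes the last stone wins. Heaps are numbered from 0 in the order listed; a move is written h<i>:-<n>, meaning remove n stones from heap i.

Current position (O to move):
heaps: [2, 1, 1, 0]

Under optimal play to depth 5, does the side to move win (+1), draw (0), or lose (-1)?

[(2,1,1,0)] O move#1: h0:-1:-1/(1,1,1,0), h0:-2:+1/(0,1,1,0)*, h1:-1:-1/(2,0,1,0), h2:-1:-1/(2,1,0,0)
[(0,1,1,0)] X move#2: h1:-1:-1/(0,0,1,0)*, h2:-1:-1/(0,1,0,0)
[(0,0,1,0)] O move#3: h2:-1:+1/(0,0,0,0)*
[(0,0,0,0)] end (terminal -1, X#4); searched (2,1,1,0) to 5

value((2,1,1,0), O) = +1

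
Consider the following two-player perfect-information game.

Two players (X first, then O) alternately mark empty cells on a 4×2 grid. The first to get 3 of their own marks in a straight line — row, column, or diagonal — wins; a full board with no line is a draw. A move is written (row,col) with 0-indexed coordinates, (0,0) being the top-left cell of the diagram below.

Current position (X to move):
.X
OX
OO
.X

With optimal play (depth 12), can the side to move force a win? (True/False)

p1 X@[.X/OX/OO/.X]: (0,0)[XX/OX/OO/.X]-1* (3,0)[.X/OX/OO/XX]-1
p2 O@[XX/OX/OO/.X]: (3,0)[XX/OX/OO/OX]+1*
p3 X@[XX/OX/OO/OX] terminal -1; root [.X/OX/OO/.X] d12

X winning at [.X/OX/OO/.X]: False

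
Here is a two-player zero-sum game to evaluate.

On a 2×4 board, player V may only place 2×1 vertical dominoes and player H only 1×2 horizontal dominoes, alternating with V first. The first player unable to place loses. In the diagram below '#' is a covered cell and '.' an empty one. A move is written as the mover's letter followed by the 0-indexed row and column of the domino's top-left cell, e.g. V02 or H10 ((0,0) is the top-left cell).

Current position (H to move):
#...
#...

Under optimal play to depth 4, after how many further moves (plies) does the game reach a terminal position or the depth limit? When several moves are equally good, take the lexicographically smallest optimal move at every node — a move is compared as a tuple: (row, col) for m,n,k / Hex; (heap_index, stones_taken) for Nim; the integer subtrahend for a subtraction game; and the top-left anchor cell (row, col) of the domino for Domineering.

PV length from [#.../#...]: 3 plies

p1 H@[#.../#...]: H01[###./#...]+1* H02[#.##/#...]+1 H11[#.../###.]+1 H12[#.../#.##]+1
p2 V@[###./#...]: V03[####/#..#]-1*
p3 H@[####/#..#]: H11[####/####]+1*
p4 V@[####/####] terminal -1; root [#.../#...] d4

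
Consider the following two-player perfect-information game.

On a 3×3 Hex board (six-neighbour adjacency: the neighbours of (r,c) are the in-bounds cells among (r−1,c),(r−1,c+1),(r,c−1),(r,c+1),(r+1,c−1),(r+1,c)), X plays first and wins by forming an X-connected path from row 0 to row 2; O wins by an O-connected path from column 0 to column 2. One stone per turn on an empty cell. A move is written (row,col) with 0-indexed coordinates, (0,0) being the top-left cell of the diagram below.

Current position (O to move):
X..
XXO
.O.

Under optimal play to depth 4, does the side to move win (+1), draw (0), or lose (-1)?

p1 O@[X../XXO/.O.]: (0,1)[XO./XXO/.O.]-1 (0,2)[X.O/XXO/.O.]-1 (2,0)[X../XXO/OO.]+1* (2,2)[X../XXO/.OO]-1
p2 X@[X../XXO/OO.] terminal -1; root [X../XXO/.O.] d4

value(X../XXO/.O., O) = +1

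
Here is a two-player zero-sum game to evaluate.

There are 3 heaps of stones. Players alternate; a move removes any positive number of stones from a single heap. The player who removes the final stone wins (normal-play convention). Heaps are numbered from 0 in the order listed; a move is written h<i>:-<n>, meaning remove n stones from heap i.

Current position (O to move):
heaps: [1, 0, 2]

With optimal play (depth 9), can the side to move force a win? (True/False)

ply 1, O at (1,0,2) | h0:-1=-1→(0,0,2); h2:-1=+1→(1,0,1)*; h2:-2=-1→(1,0,0)
ply 2, X at (1,0,1) | h0:-1=-1→(0,0,1)*; h2:-1=-1→(1,0,0)
ply 3, O at (0,0,1) | h2:-1=+1→(0,0,0)*
ply 4: (0,0,0) is terminal -1 (X); from (1,0,2) depth 9

O winning at [(1,0,2)]: True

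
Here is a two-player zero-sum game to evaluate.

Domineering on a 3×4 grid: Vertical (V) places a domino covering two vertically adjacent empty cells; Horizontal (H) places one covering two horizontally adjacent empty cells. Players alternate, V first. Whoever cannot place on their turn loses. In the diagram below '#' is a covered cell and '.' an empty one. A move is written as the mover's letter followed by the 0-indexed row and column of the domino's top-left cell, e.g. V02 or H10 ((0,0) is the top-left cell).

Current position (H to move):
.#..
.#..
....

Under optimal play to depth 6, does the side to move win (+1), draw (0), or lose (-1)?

[.#../.#../....] H move#1: H02:-1/.###/.#../...., H12:+1/.#../.###/....*, H20:-1/.#../.#../##.., H21:-1/.#../.#../.##., H22:-1/.#../.#../..##
[.#../.###/....] V move#2: V00:-1/##../####/....*, V10:-1/.#../####/#...
[##../####/....] H move#3: H02:+1/####/####/....*, H20:+1/##../####/##.., H21:+1/##../####/.##., H22:+1/##../####/..##
[####/####/....] end (terminal -1, V#4); searched .#../.#../.... to 6

value(.#../.#../...., H) = +1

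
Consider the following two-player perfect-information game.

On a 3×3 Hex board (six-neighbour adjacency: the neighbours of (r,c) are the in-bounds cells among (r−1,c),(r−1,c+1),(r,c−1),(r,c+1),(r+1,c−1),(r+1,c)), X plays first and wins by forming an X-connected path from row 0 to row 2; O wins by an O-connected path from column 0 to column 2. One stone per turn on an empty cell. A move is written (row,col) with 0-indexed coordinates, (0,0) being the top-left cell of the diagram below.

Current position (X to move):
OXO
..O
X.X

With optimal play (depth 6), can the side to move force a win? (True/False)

ply 1, X at OXO/..O/X.X | (1,0)=+1→OXO/X.O/X.X*; (1,1)=+1→OXO/.XO/X.X; (2,1)=+1→OXO/..O/XXX
ply 2: OXO/X.O/X.X is terminal -1 (O); from OXO/..O/X.X depth 6

X winning at [OXO/..O/X.X]: True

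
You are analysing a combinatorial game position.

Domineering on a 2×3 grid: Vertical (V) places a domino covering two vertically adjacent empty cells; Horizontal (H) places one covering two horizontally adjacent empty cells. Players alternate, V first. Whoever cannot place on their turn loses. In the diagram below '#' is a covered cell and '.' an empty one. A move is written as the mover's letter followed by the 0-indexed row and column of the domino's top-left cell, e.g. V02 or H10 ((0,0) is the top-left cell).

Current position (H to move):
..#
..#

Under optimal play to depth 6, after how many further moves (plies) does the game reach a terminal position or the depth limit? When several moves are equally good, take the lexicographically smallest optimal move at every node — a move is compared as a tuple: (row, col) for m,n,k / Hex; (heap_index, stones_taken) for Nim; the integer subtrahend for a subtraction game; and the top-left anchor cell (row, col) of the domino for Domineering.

[..#/..#] H move#1: H00:+1/###/..#*, H10:+1/..#/###
[###/..#] end (terminal -1, V#2); searched ..#/..# to 6

PV length from [..#/..#]: 1 ply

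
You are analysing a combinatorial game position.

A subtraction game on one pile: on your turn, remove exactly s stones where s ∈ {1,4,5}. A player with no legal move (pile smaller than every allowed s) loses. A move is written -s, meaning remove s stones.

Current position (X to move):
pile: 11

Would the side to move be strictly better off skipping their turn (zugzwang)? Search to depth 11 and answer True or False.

ply 1, X at 11 | -1=+1→10*; -4=-1→7; -5=-1→6
ply 2, O at 10 | -1=-1→9*; -4=-1→6; -5=-1→5
ply 3, X at 9 | -1=+1→8*; -4=-1→5; -5=-1→4
ply 4, O at 8 | -1=-1→7*; -4=-1→4; -5=-1→3
ply 5, X at 7 | -1=-1→6; -4=-1→3; -5=+1→2*
ply 6, O at 2 | -1=-1→1*
ply 7, X at 1 | -1=+1→0*
ply 8: 0 is terminal -1 (O); from 11 depth 11
if X skipped the turn, O would face:
~ ply 1, O at 11 | -1=+1→10*; -4=-1→7; -5=-1→6
~ ply 2, X at 10 | -1=-1→9*; -4=-1→6; -5=-1→5
~ ply 3, O at 9 | -1=+1→8*; -4=-1→5; -5=-1→4
~ ply 4, X at 8 | -1=-1→7*; -4=-1→4; -5=-1→3
~ ply 5, O at 7 | -1=-1→6; -4=-1→3; -5=+1→2*
~ ply 6, X at 2 | -1=-1→1*
~ ply 7, O at 1 | -1=+1→0*
~ ply 8: 0 is terminal -1 (X); from 11 depth 11
compare (X): move=+1 vs pass=-1

zugzwang(11, X) = False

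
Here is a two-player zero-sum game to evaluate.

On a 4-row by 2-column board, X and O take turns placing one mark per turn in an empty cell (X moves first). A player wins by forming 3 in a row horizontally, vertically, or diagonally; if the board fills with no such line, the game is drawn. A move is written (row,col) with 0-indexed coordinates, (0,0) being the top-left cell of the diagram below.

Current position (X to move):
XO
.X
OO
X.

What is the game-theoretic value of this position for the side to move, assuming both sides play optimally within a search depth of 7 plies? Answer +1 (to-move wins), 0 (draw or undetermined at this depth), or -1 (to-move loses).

[XO/.X/OO/X.] X move#1: (1,0):+0/XO/XX/OO/X.*, (3,1):+0/XO/.X/OO/XX
[XO/XX/OO/X.] O move#2: (3,1):+0/XO/XX/OO/XO*
[XO/XX/OO/XO] end (terminal +0, X#3); searched XO/.X/OO/X. to 7

value(XO/.X/OO/X., X) = 0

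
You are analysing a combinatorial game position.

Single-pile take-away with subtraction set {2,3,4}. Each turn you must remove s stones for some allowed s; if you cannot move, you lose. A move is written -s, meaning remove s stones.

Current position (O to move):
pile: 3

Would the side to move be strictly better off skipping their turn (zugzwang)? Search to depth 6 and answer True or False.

[3] O move#1: -2:+1/1*, -3:+1/0
[1] end (terminal -1, X#2); searched 3 to 6
if O skipped the turn, X would face:
~ [3] X move#1: -2:+1/1*, -3:+1/0
~ [1] end (terminal -1, O#2); searched 3 to 6
compare (O): move=+1 vs pass=-1

zugzwang(3, O) = False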